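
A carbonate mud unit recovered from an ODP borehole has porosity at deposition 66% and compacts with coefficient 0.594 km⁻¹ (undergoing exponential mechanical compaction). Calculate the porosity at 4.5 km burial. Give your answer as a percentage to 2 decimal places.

4.56%

phi = phi₀·exp(−β·Z) = 0.66 × exp(−0.594 × 4.5) = 0.66 × exp(−2.673)
  = 0.66 × 0.0690 = 0.0456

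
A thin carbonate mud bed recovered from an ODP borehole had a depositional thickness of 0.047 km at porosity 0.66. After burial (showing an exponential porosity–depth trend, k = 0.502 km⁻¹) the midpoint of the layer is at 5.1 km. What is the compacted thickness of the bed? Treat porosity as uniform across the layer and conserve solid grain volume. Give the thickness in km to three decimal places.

Porosity at 5.1 km: phi = 0.66·exp(−0.502×5.1) = 0.0510
Solid-volume conservation: h(1−phi) = h₀(1−phi₀) ⇒ h = h₀·(1−phi₀)/(1−phi)
h = 0.047 × (1 − 0.66)/(1 − 0.0510) = 0.047 × 0.3583 = 0.0168 km

0.017 km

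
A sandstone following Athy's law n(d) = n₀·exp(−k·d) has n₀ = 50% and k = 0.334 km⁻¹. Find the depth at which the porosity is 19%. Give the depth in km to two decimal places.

Invert Athy's law: d = ln(n₀/n) / k
d = ln(0.5/0.19) / 0.334 = ln(2.632) / 0.334 = 0.9676 / 0.334 = 2.897 km

2.90 km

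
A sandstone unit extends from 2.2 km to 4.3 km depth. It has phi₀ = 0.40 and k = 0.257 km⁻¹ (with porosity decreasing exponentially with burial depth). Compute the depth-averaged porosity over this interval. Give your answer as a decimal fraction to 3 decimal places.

0.176

⟨phi⟩ = (1/(d₂−d₁)) ∫ phi₀ e^(−kd) dd = phi₀·(e^(−k·d₁) − e^(−k·d₂)) / (k·(d₂−d₁))
e^(−0.257×2.2) = 0.5681; e^(−0.257×4.3) = 0.3312
⟨phi⟩ = 0.4 × (0.5681 − 0.3312) / (0.257 × 2.1) = 0.4 × 0.4390 = 0.1756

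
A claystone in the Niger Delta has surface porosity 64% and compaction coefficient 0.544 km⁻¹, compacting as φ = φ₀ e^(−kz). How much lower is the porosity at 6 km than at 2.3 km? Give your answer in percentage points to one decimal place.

15.9 percentage points

φ(2.3) = 0.64·e^(−0.544×2.3) = 0.1831
φ(6) = 0.64·e^(−0.544×6) = 0.0245
Δφ = 0.1831 − 0.0245 = 0.1587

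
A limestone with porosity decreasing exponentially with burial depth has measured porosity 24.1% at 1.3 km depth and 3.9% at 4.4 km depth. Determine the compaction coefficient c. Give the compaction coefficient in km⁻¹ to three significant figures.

Athy: n(d) = n₀ e^(−cd) ⇒ n₁/n₂ = e^{c(d₂−d₁)} ⇒ c = ln(n₁/n₂)/(d₂−d₁)
c = ln(0.241/0.039) / (4.4 − 1.3) = ln(6.179) / 3.1 = 1.8212 / 3.1 = 0.5875 km⁻¹

0.587 km⁻¹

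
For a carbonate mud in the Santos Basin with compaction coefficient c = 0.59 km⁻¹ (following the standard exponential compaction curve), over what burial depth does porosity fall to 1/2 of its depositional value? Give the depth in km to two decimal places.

1.17 km

φ/φ₀ = 1/2 ⇒ exp(−c·d) = 1/2 ⇒ d = ln(2) / c
d = 0.6931 / 0.59 = 1.175 km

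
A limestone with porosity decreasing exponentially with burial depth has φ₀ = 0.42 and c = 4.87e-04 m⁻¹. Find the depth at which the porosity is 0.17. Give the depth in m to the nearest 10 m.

Working in km (1 km = 1000 m; c in km⁻¹ = c in m⁻¹ × 1000):
Invert Athy's law: z = ln(φ₀/φ) / c
z = ln(0.42/0.17) / 0.487 = ln(2.471) / 0.487 = 0.9045 / 0.487 = 1.857 km

1860 m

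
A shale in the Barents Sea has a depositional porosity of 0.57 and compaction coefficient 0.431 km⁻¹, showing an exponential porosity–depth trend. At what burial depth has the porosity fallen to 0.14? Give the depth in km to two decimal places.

Invert Athy's law: d = ln(phi₀/phi) / k
d = ln(0.57/0.14) / 0.431 = ln(4.071) / 0.431 = 1.4040 / 0.431 = 3.258 km

3.26 km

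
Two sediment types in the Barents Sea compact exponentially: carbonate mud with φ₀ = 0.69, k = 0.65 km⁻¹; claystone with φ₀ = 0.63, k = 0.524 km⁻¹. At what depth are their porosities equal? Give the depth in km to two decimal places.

Set φ₀ₐ e^(−kₐZ) = φ₀ᵦ e^(−kᵦZ) ⇒ ln(φ₀ₐ/φ₀ᵦ) = (kₐ − kᵦ)·Z
Z = ln(0.69/0.63) / (0.65 − 0.524) = 0.0910 / 0.126 = 0.722 km

0.72 km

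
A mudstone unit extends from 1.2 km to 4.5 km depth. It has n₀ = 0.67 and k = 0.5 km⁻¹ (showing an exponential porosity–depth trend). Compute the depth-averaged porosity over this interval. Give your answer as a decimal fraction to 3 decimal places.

⟨n⟩ = (1/(d₂−d₁)) ∫ n₀ e^(−kd) dd = n₀·(e^(−k·d₁) − e^(−k·d₂)) / (k·(d₂−d₁))
e^(−0.5×1.2) = 0.5488; e^(−0.5×4.5) = 0.1054
⟨n⟩ = 0.67 × (0.5488 − 0.1054) / (0.5 × 3.3) = 0.67 × 0.2687 = 0.1801

0.180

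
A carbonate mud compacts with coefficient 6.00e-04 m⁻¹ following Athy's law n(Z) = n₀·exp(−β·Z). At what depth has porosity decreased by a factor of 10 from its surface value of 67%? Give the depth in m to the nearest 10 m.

Working in km (1 km = 1000 m; β in km⁻¹ = β in m⁻¹ × 1000):
n/n₀ = 1/10 ⇒ exp(−β·Z) = 1/10 ⇒ Z = ln(10) / β
Z = 2.3026 / 0.6 = 3.838 km

3840 m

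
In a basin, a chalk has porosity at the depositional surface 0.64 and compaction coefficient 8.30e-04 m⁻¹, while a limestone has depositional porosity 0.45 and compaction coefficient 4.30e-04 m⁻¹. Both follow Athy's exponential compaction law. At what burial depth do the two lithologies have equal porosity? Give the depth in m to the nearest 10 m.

880 m

Working in km (1 km = 1000 m; k in km⁻¹ = k in m⁻¹ × 1000):
Set phi₀ₐ e^(−kₐd) = phi₀ᵦ e^(−kᵦd) ⇒ ln(phi₀ₐ/phi₀ᵦ) = (kₐ − kᵦ)·d
d = ln(0.64/0.45) / (0.83 − 0.43) = 0.3522 / 0.4 = 0.881 km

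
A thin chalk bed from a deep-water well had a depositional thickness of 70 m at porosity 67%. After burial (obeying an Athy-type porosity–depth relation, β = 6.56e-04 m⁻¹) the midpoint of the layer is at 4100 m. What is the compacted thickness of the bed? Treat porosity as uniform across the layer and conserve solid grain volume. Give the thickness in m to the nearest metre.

Working in km (1 km = 1000 m; β in km⁻¹ = β in m⁻¹ × 1000):
Porosity at 4.1 km: n = 0.67·exp(−0.656×4.1) = 0.0455
Solid-volume conservation: h(1−n) = h₀(1−n₀) ⇒ h = h₀·(1−n₀)/(1−n)
h = 0.07 × (1 − 0.67)/(1 − 0.0455) = 0.07 × 0.3457 = 0.0242 km

24 m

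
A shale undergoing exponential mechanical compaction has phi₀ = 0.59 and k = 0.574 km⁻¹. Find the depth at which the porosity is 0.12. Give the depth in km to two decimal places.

Invert Athy's law: d = ln(phi₀/phi) / k
d = ln(0.59/0.12) / 0.574 = ln(4.917) / 0.574 = 1.5926 / 0.574 = 2.775 km

2.77 km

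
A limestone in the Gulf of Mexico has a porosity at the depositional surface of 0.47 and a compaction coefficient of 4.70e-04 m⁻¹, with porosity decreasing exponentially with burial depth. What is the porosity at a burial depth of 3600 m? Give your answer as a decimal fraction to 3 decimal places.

Working in km (1 km = 1000 m; β in km⁻¹ = β in m⁻¹ × 1000):
φ = φ₀·exp(−β·d) = 0.47 × exp(−0.47 × 3.6) = 0.47 × exp(−1.692)
  = 0.47 × 0.1842 = 0.0866

0.087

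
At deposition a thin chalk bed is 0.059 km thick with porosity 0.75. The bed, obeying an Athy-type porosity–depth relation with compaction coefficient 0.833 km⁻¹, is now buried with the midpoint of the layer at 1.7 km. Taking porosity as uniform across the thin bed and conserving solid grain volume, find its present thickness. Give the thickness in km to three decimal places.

0.018 km

Porosity at 1.7 km: φ = 0.75·exp(−0.833×1.7) = 0.1820
Solid-volume conservation: h(1−φ) = h₀(1−φ₀) ⇒ h = h₀·(1−φ₀)/(1−φ)
h = 0.059 × (1 − 0.75)/(1 − 0.1820) = 0.059 × 0.3056 = 0.0180 km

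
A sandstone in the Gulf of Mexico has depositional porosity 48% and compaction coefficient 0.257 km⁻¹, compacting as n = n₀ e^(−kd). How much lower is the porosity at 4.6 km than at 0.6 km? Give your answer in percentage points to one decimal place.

n(0.6) = 0.48·e^(−0.257×0.6) = 0.4114
n(4.6) = 0.48·e^(−0.257×4.6) = 0.1472
Δn = 0.4114 − 0.1472 = 0.2642

26.4 percentage points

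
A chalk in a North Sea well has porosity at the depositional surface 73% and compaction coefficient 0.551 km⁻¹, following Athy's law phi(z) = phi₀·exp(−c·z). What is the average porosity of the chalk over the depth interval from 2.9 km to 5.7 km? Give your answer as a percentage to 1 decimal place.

7.5%

⟨phi⟩ = (1/(z₂−z₁)) ∫ phi₀ e^(−cz) dz = phi₀·(e^(−c·z₁) − e^(−c·z₂)) / (c·(z₂−z₁))
e^(−0.551×2.9) = 0.2023; e^(−0.551×5.7) = 0.0433
⟨phi⟩ = 0.73 × (0.2023 − 0.0433) / (0.551 × 2.8) = 0.73 × 0.1031 = 0.0753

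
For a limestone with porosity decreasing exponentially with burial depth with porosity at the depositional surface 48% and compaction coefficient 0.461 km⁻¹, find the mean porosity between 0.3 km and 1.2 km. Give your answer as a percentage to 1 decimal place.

⟨φ⟩ = (1/(Z₂−Z₁)) ∫ φ₀ e^(−kZ) dZ = φ₀·(e^(−k·Z₁) − e^(−k·Z₂)) / (k·(Z₂−Z₁))
e^(−0.461×0.3) = 0.8708; e^(−0.461×1.2) = 0.5751
⟨φ⟩ = 0.48 × (0.8708 − 0.5751) / (0.461 × 0.9) = 0.48 × 0.7128 = 0.3421

34.2%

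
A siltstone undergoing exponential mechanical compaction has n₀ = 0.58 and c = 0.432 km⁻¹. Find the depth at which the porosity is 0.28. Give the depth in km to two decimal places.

Invert Athy's law: d = ln(n₀/n) / c
d = ln(0.58/0.28) / 0.432 = ln(2.071) / 0.432 = 0.7282 / 0.432 = 1.686 km

1.69 km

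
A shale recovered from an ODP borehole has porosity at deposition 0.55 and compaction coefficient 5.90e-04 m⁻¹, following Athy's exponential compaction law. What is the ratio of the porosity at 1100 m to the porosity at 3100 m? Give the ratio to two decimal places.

Working in km (1 km = 1000 m; β in km⁻¹ = β in m⁻¹ × 1000):
n(Z₁)/n(Z₂) = e^(−β·Z₁)/e^(−β·Z₂) = e^{β(Z₂−Z₁)}
= exp(0.59 × 2) = exp(1.18) = 3.2544

3.25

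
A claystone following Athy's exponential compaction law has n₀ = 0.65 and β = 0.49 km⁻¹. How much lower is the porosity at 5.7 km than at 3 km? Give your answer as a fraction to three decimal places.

n(3) = 0.65·e^(−0.49×3) = 0.1495
n(5.7) = 0.65·e^(−0.49×5.7) = 0.0398
Δn = 0.1495 − 0.0398 = 0.1096

0.110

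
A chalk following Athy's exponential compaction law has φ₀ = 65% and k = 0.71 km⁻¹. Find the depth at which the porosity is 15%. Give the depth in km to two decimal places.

2.07 km

Invert Athy's law: d = ln(φ₀/φ) / k
d = ln(0.65/0.15) / 0.71 = ln(4.333) / 0.71 = 1.4663 / 0.71 = 2.065 km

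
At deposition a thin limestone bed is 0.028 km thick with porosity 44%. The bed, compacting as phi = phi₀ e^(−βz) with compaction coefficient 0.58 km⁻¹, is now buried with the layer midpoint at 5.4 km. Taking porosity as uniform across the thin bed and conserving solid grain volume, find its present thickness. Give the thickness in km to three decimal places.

0.016 km

Porosity at 5.4 km: phi = 0.44·exp(−0.58×5.4) = 0.0192
Solid-volume conservation: h(1−phi) = h₀(1−phi₀) ⇒ h = h₀·(1−phi₀)/(1−phi)
h = 0.028 × (1 − 0.44)/(1 − 0.0192) = 0.028 × 0.5710 = 0.0160 km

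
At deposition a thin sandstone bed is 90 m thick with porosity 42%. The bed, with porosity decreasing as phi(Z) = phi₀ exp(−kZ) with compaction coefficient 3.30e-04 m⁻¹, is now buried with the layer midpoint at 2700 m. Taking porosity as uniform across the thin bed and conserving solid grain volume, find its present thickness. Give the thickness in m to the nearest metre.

Working in km (1 km = 1000 m; k in km⁻¹ = k in m⁻¹ × 1000):
Porosity at 2.7 km: phi = 0.42·exp(−0.33×2.7) = 0.1723
Solid-volume conservation: h(1−phi) = h₀(1−phi₀) ⇒ h = h₀·(1−phi₀)/(1−phi)
h = 0.09 × (1 − 0.42)/(1 − 0.1723) = 0.09 × 0.7007 = 0.0631 km

63 m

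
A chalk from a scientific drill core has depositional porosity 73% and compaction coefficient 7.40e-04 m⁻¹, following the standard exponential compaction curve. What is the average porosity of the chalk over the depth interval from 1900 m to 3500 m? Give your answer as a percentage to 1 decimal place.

Working in km (1 km = 1000 m; k in km⁻¹ = k in m⁻¹ × 1000):
⟨n⟩ = (1/(d₂−d₁)) ∫ n₀ e^(−kd) dd = n₀·(e^(−k·d₁) − e^(−k·d₂)) / (k·(d₂−d₁))
e^(−0.74×1.9) = 0.2451; e^(−0.74×3.5) = 0.0750
⟨n⟩ = 0.73 × (0.2451 − 0.0750) / (0.74 × 1.6) = 0.73 × 0.1437 = 0.1049

10.5%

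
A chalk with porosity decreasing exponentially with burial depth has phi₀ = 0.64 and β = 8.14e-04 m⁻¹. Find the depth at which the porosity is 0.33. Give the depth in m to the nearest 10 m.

810 m

Working in km (1 km = 1000 m; β in km⁻¹ = β in m⁻¹ × 1000):
Invert Athy's law: z = ln(phi₀/phi) / β
z = ln(0.64/0.33) / 0.814 = ln(1.939) / 0.814 = 0.6624 / 0.814 = 0.814 km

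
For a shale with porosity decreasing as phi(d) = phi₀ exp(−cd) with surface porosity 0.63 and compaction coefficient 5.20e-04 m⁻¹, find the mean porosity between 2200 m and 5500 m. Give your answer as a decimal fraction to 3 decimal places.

0.096

Working in km (1 km = 1000 m; c in km⁻¹ = c in m⁻¹ × 1000):
⟨phi⟩ = (1/(d₂−d₁)) ∫ phi₀ e^(−cd) dd = phi₀·(e^(−c·d₁) − e^(−c·d₂)) / (c·(d₂−d₁))
e^(−0.52×2.2) = 0.3185; e^(−0.52×5.5) = 0.0573
⟨phi⟩ = 0.63 × (0.3185 − 0.0573) / (0.52 × 3.3) = 0.63 × 0.1523 = 0.0959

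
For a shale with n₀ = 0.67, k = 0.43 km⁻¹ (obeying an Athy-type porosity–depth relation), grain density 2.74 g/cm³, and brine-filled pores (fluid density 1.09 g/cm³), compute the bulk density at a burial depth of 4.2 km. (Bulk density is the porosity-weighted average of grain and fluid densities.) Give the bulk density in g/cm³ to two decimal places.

Porosity at depth: n = 0.67·exp(−0.43×4.2) = 0.67×0.1643 = 0.1101
Bulk density: ρ_b = (1−n)ρ_g + n·ρ_f = 0.8899×2.74 + 0.1101×1.09
       = 2.438 + 0.120 = 2.558 g/cm³

2.56 g/cm³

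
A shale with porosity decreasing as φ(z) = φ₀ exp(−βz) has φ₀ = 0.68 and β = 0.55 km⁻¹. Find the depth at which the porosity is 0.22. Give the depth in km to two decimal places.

2.05 km

Invert Athy's law: z = ln(φ₀/φ) / β
z = ln(0.68/0.22) / 0.55 = ln(3.091) / 0.55 = 1.1285 / 0.55 = 2.052 km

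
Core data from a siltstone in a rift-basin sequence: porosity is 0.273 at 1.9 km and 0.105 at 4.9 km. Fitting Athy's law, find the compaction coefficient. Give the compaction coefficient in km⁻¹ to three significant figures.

0.319 km⁻¹

Athy: phi(Z) = phi₀ e^(−βZ) ⇒ phi₁/phi₂ = e^{β(Z₂−Z₁)} ⇒ β = ln(phi₁/phi₂)/(Z₂−Z₁)
β = ln(0.273/0.105) / (4.9 − 1.9) = ln(2.6) / 3 = 0.9555 / 3 = 0.3185 km⁻¹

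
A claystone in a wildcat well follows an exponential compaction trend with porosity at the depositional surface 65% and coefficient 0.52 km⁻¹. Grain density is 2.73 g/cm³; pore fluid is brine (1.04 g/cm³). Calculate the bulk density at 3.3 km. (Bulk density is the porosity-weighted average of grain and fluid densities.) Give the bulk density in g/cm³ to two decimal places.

Porosity at depth: phi = 0.65·exp(−0.52×3.3) = 0.65×0.1798 = 0.1169
Bulk density: ρ_b = (1−phi)ρ_g + phi·ρ_f = 0.8831×2.73 + 0.1169×1.04
       = 2.411 + 0.122 = 2.533 g/cm³

2.53 g/cm³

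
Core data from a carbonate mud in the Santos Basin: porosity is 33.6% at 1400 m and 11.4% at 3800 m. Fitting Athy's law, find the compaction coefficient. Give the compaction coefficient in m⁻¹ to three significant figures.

0.000450 m⁻¹

Working in km (1 km = 1000 m; k in km⁻¹ = k in m⁻¹ × 1000):
Athy: n(z) = n₀ e^(−kz) ⇒ n₁/n₂ = e^{k(z₂−z₁)} ⇒ k = ln(n₁/n₂)/(z₂−z₁)
k = ln(0.336/0.114) / (3.8 − 1.4) = ln(2.947) / 2.4 = 1.0809 / 2.4 = 0.4504 km⁻¹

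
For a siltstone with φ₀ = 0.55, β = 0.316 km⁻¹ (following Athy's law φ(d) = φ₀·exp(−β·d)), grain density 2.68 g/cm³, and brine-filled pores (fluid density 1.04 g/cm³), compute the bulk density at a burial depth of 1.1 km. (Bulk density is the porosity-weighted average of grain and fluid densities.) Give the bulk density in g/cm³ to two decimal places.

Porosity at depth: φ = 0.55·exp(−0.316×1.1) = 0.55×0.7064 = 0.3885
Bulk density: ρ_b = (1−φ)ρ_g + φ·ρ_f = 0.6115×2.68 + 0.3885×1.04
       = 1.639 + 0.404 = 2.043 g/cm³

2.04 g/cm³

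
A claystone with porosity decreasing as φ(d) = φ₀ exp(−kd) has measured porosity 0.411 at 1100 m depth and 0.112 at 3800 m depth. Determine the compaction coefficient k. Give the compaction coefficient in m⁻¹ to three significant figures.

Working in km (1 km = 1000 m; k in km⁻¹ = k in m⁻¹ × 1000):
Athy: φ(d) = φ₀ e^(−kd) ⇒ φ₁/φ₂ = e^{k(d₂−d₁)} ⇒ k = ln(φ₁/φ₂)/(d₂−d₁)
k = ln(0.411/0.112) / (3.8 − 1.1) = ln(3.67) / 2.7 = 1.3001 / 2.7 = 0.4815 km⁻¹

0.000482 m⁻¹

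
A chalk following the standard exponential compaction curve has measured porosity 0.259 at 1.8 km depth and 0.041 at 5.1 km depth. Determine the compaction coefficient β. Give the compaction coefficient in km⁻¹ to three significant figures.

Athy: n(z) = n₀ e^(−βz) ⇒ n₁/n₂ = e^{β(z₂−z₁)} ⇒ β = ln(n₁/n₂)/(z₂−z₁)
β = ln(0.259/0.041) / (5.1 − 1.8) = ln(6.317) / 3.3 = 1.8433 / 3.3 = 0.5586 km⁻¹

0.559 km⁻¹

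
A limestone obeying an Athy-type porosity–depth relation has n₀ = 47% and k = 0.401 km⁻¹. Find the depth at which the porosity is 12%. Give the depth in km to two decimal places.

3.40 km

Invert Athy's law: z = ln(n₀/n) / k
z = ln(0.47/0.12) / 0.401 = ln(3.917) / 0.401 = 1.3652 / 0.401 = 3.405 km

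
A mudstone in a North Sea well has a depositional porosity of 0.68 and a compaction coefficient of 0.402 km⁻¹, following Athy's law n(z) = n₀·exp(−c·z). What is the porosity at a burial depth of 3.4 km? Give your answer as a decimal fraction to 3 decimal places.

0.173

n = n₀·exp(−c·z) = 0.68 × exp(−0.402 × 3.4) = 0.68 × exp(−1.367)
  = 0.68 × 0.2549 = 0.1733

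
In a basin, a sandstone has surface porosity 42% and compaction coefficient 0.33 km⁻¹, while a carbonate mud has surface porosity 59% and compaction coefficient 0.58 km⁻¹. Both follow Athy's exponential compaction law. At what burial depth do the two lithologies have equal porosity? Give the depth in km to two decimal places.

Set phi₀ₐ e^(−cₐd) = phi₀ᵦ e^(−cᵦd) ⇒ ln(phi₀ₐ/phi₀ᵦ) = (cₐ − cᵦ)·d
d = ln(0.42/0.59) / (0.33 − 0.58) = -0.3399 / -0.25 = 1.359 km

1.36 km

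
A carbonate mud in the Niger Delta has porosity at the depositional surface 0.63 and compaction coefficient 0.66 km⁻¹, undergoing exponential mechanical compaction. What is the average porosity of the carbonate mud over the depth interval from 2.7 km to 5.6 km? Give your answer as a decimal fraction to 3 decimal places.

⟨n⟩ = (1/(z₂−z₁)) ∫ n₀ e^(−βz) dz = n₀·(e^(−β·z₁) − e^(−β·z₂)) / (β·(z₂−z₁))
e^(−0.66×2.7) = 0.1683; e^(−0.66×5.6) = 0.0248
⟨n⟩ = 0.63 × (0.1683 − 0.0248) / (0.66 × 2.9) = 0.63 × 0.0750 = 0.0472

0.047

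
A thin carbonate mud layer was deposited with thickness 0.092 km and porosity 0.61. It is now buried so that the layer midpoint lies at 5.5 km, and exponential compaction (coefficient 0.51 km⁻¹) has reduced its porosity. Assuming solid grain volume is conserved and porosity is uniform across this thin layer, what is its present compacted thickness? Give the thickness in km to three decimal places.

Porosity at 5.5 km: n = 0.61·exp(−0.51×5.5) = 0.0369
Solid-volume conservation: h(1−n) = h₀(1−n₀) ⇒ h = h₀·(1−n₀)/(1−n)
h = 0.092 × (1 − 0.61)/(1 − 0.0369) = 0.092 × 0.4049 = 0.0373 km

0.037 km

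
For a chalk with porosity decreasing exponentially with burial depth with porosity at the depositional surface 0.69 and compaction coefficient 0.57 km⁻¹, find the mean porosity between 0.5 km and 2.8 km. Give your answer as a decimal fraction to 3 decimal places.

⟨n⟩ = (1/(z₂−z₁)) ∫ n₀ e^(−kz) dz = n₀·(e^(−k·z₁) − e^(−k·z₂)) / (k·(z₂−z₁))
e^(−0.57×0.5) = 0.7520; e^(−0.57×2.8) = 0.2027
⟨n⟩ = 0.69 × (0.7520 − 0.2027) / (0.57 × 2.3) = 0.69 × 0.4190 = 0.2891

0.289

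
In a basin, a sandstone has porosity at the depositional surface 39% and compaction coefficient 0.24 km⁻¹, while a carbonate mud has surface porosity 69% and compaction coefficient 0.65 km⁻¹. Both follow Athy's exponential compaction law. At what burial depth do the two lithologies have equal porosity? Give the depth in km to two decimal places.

Set φ₀ₐ e^(−βₐd) = φ₀ᵦ e^(−βᵦd) ⇒ ln(φ₀ₐ/φ₀ᵦ) = (βₐ − βᵦ)·d
d = ln(0.39/0.69) / (0.24 − 0.65) = -0.5705 / -0.41 = 1.392 km

1.39 km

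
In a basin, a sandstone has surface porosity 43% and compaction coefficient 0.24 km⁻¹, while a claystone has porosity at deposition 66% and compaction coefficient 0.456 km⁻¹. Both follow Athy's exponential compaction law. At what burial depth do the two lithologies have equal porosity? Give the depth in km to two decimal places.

1.98 km

Set phi₀ₐ e^(−cₐz) = phi₀ᵦ e^(−cᵦz) ⇒ ln(phi₀ₐ/phi₀ᵦ) = (cₐ − cᵦ)·z
z = ln(0.43/0.66) / (0.24 − 0.456) = -0.4285 / -0.216 = 1.984 km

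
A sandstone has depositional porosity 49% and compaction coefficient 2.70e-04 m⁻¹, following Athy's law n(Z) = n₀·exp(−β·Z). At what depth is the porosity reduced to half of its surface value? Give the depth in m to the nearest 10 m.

Working in km (1 km = 1000 m; β in km⁻¹ = β in m⁻¹ × 1000):
n/n₀ = 1/2 ⇒ exp(−β·Z) = 1/2 ⇒ Z = ln(2) / β
Z = 0.6931 / 0.27 = 2.567 km

2570 m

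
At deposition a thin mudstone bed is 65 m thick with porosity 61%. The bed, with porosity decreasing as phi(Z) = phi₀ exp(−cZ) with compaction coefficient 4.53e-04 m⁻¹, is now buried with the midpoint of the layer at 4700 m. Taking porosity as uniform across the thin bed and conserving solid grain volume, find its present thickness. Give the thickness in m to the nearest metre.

27 m

Working in km (1 km = 1000 m; c in km⁻¹ = c in m⁻¹ × 1000):
Porosity at 4.7 km: phi = 0.61·exp(−0.453×4.7) = 0.0726
Solid-volume conservation: h(1−phi) = h₀(1−phi₀) ⇒ h = h₀·(1−phi₀)/(1−phi)
h = 0.065 × (1 − 0.61)/(1 − 0.0726) = 0.065 × 0.4205 = 0.0273 km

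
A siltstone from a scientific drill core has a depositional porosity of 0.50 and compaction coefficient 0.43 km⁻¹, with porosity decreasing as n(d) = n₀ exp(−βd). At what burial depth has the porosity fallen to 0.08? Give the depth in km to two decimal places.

Invert Athy's law: d = ln(n₀/n) / β
d = ln(0.5/0.08) / 0.43 = ln(6.25) / 0.43 = 1.8326 / 0.43 = 4.262 km

4.26 km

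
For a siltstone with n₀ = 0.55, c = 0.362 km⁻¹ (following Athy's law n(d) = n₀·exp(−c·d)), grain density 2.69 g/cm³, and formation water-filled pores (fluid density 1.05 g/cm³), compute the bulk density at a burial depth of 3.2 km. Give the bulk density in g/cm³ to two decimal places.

Porosity at depth: n = 0.55·exp(−0.362×3.2) = 0.55×0.3140 = 0.1727
Bulk density: ρ_b = (1−n)ρ_g + n·ρ_f = 0.8273×2.69 + 0.1727×1.05
       = 2.225 + 0.181 = 2.407 g/cm³

2.41 g/cm³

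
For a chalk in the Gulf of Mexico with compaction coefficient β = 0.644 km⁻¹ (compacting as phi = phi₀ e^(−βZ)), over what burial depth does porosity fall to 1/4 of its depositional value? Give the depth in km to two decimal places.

2.15 km

phi/phi₀ = 1/4 ⇒ exp(−β·Z) = 1/4 ⇒ Z = ln(4) / β
Z = 1.3863 / 0.644 = 2.153 km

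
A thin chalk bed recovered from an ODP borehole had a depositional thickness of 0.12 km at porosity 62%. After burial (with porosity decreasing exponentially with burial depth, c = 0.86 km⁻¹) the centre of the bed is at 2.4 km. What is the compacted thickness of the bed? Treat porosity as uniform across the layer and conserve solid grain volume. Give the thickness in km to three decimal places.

Porosity at 2.4 km: n = 0.62·exp(−0.86×2.4) = 0.0787
Solid-volume conservation: h(1−n) = h₀(1−n₀) ⇒ h = h₀·(1−n₀)/(1−n)
h = 0.12 × (1 − 0.62)/(1 − 0.0787) = 0.12 × 0.4125 = 0.0495 km

0.049 km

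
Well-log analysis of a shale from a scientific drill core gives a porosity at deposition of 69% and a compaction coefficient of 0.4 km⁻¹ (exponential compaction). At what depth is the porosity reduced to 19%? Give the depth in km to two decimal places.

3.22 km

Invert Athy's law: Z = ln(φ₀/φ) / k
Z = ln(0.69/0.19) / 0.4 = ln(3.632) / 0.4 = 1.2897 / 0.4 = 3.224 km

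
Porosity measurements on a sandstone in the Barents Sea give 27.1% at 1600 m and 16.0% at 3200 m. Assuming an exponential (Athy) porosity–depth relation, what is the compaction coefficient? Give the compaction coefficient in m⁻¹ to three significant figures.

0.000329 m⁻¹

Working in km (1 km = 1000 m; β in km⁻¹ = β in m⁻¹ × 1000):
Athy: φ(z) = φ₀ e^(−βz) ⇒ φ₁/φ₂ = e^{β(z₂−z₁)} ⇒ β = ln(φ₁/φ₂)/(z₂−z₁)
β = ln(0.271/0.16) / (3.2 − 1.6) = ln(1.694) / 1.6 = 0.5269 / 1.6 = 0.3293 km⁻¹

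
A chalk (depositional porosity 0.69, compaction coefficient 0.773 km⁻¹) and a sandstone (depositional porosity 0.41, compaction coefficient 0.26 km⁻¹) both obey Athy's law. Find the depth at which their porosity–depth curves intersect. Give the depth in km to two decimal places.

Set phi₀ₐ e^(−cₐd) = phi₀ᵦ e^(−cᵦd) ⇒ ln(phi₀ₐ/phi₀ᵦ) = (cₐ − cᵦ)·d
d = ln(0.69/0.41) / (0.773 − 0.26) = 0.5205 / 0.513 = 1.015 km

1.01 km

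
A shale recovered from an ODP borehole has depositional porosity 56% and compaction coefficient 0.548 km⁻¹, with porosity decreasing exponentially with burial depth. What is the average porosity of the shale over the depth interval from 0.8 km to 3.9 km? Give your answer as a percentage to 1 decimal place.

17.4%

⟨phi⟩ = (1/(d₂−d₁)) ∫ phi₀ e^(−kd) dd = phi₀·(e^(−k·d₁) − e^(−k·d₂)) / (k·(d₂−d₁))
e^(−0.548×0.8) = 0.6451; e^(−0.548×3.9) = 0.1180
⟨phi⟩ = 0.56 × (0.6451 − 0.1180) / (0.548 × 3.1) = 0.56 × 0.3103 = 0.1737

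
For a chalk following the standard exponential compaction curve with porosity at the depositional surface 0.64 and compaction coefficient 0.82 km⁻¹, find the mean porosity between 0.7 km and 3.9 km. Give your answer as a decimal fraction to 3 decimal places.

0.127

⟨n⟩ = (1/(d₂−d₁)) ∫ n₀ e^(−cd) dd = n₀·(e^(−c·d₁) − e^(−c·d₂)) / (c·(d₂−d₁))
e^(−0.82×0.7) = 0.5633; e^(−0.82×3.9) = 0.0408
⟨n⟩ = 0.64 × (0.5633 − 0.0408) / (0.82 × 3.2) = 0.64 × 0.1991 = 0.1274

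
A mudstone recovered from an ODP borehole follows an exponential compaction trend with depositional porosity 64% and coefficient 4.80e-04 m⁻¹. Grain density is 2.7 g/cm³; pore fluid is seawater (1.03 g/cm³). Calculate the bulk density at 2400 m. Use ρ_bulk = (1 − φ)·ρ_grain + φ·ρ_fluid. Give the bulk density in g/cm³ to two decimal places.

2.36 g/cm³

Working in km (1 km = 1000 m; c in km⁻¹ = c in m⁻¹ × 1000):
Porosity at depth: n = 0.64·exp(−0.48×2.4) = 0.64×0.3160 = 0.2022
Bulk density: ρ_b = (1−n)ρ_g + n·ρ_f = 0.7978×2.7 + 0.2022×1.03
       = 2.154 + 0.208 = 2.362 g/cm³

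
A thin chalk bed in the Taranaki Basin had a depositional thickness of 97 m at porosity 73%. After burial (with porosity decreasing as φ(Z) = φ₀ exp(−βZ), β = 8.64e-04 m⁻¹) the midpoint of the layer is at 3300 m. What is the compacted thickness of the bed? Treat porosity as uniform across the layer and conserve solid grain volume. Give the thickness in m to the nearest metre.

Working in km (1 km = 1000 m; β in km⁻¹ = β in m⁻¹ × 1000):
Porosity at 3.3 km: φ = 0.73·exp(−0.864×3.3) = 0.0422
Solid-volume conservation: h(1−φ) = h₀(1−φ₀) ⇒ h = h₀·(1−φ₀)/(1−φ)
h = 0.097 × (1 − 0.73)/(1 − 0.0422) = 0.097 × 0.2819 = 0.0273 km

27 m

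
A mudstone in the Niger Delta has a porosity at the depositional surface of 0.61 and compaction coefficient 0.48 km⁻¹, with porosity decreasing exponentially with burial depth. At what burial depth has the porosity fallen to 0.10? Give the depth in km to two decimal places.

Invert Athy's law: z = ln(φ₀/φ) / c
z = ln(0.61/0.1) / 0.48 = ln(6.1) / 0.48 = 1.8083 / 0.48 = 3.767 km

3.77 km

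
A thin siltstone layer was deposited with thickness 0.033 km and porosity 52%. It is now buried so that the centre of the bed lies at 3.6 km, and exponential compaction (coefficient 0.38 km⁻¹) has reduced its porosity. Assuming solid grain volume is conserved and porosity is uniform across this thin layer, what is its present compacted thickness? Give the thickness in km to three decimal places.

0.018 km

Porosity at 3.6 km: phi = 0.52·exp(−0.38×3.6) = 0.1324
Solid-volume conservation: h(1−phi) = h₀(1−phi₀) ⇒ h = h₀·(1−phi₀)/(1−phi)
h = 0.033 × (1 − 0.52)/(1 − 0.1324) = 0.033 × 0.5533 = 0.0183 km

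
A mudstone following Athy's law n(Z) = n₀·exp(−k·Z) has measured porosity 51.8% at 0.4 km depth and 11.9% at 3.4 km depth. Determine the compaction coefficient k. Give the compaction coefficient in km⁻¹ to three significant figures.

Athy: n(Z) = n₀ e^(−kZ) ⇒ n₁/n₂ = e^{k(Z₂−Z₁)} ⇒ k = ln(n₁/n₂)/(Z₂−Z₁)
k = ln(0.518/0.119) / (3.4 − 0.4) = ln(4.353) / 3 = 1.4709 / 3 = 0.4903 km⁻¹

0.490 km⁻¹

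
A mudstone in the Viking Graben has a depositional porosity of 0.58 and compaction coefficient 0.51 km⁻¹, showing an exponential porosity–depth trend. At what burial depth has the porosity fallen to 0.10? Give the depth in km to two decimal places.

3.45 km

Invert Athy's law: Z = ln(phi₀/phi) / k
Z = ln(0.58/0.1) / 0.51 = ln(5.8) / 0.51 = 1.7579 / 0.51 = 3.447 km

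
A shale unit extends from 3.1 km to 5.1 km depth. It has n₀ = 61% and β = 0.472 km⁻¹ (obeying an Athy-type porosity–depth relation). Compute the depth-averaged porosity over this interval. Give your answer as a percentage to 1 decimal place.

9.1%

⟨n⟩ = (1/(d₂−d₁)) ∫ n₀ e^(−βd) dd = n₀·(e^(−β·d₁) − e^(−β·d₂)) / (β·(d₂−d₁))
e^(−0.472×3.1) = 0.2315; e^(−0.472×5.1) = 0.0901
⟨n⟩ = 0.61 × (0.2315 − 0.0901) / (0.472 × 2) = 0.61 × 0.1498 = 0.0914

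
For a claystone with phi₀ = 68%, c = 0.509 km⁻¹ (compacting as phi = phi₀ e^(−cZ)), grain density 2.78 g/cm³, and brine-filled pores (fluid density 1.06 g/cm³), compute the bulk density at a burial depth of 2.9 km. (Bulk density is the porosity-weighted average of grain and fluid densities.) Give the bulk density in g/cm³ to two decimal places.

2.51 g/cm³

Porosity at depth: phi = 0.68·exp(−0.509×2.9) = 0.68×0.2285 = 0.1554
Bulk density: ρ_b = (1−phi)ρ_g + phi·ρ_f = 0.8446×2.78 + 0.1554×1.06
       = 2.348 + 0.165 = 2.513 g/cm³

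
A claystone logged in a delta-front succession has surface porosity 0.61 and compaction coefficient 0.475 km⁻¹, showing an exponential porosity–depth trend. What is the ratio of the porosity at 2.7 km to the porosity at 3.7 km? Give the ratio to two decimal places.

1.61

phi(z₁)/phi(z₂) = e^(−c·z₁)/e^(−c·z₂) = e^{c(z₂−z₁)}
= exp(0.475 × 1) = exp(0.475) = 1.6080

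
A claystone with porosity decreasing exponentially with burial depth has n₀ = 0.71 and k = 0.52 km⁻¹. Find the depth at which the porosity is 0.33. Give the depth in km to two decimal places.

1.47 km

Invert Athy's law: z = ln(n₀/n) / k
z = ln(0.71/0.33) / 0.52 = ln(2.152) / 0.52 = 0.7662 / 0.52 = 1.473 km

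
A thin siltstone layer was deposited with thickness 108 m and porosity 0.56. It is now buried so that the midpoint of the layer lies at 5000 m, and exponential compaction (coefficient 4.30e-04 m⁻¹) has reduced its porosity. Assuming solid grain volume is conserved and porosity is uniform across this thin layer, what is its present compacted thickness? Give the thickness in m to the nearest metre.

Working in km (1 km = 1000 m; β in km⁻¹ = β in m⁻¹ × 1000):
Porosity at 5 km: n = 0.56·exp(−0.43×5) = 0.0652
Solid-volume conservation: h(1−n) = h₀(1−n₀) ⇒ h = h₀·(1−n₀)/(1−n)
h = 0.108 × (1 − 0.56)/(1 − 0.0652) = 0.108 × 0.4707 = 0.0508 km

51 m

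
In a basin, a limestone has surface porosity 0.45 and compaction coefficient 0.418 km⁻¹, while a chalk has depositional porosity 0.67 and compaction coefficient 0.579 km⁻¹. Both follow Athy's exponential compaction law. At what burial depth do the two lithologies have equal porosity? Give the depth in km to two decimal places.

Set n₀ₐ e^(−cₐz) = n₀ᵦ e^(−cᵦz) ⇒ ln(n₀ₐ/n₀ᵦ) = (cₐ − cᵦ)·z
z = ln(0.45/0.67) / (0.418 − 0.579) = -0.3980 / -0.161 = 2.472 km

2.47 km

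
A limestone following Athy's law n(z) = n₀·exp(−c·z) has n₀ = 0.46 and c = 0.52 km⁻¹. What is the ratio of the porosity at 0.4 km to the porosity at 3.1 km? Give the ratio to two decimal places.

4.07

n(z₁)/n(z₂) = e^(−c·z₁)/e^(−c·z₂) = e^{c(z₂−z₁)}
= exp(0.52 × 2.7) = exp(1.404) = 4.0715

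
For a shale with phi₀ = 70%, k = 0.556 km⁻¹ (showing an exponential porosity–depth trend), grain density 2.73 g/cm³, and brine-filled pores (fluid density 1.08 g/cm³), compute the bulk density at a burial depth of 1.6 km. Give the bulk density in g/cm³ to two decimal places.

2.26 g/cm³

Porosity at depth: phi = 0.7·exp(−0.556×1.6) = 0.7×0.4108 = 0.2876
Bulk density: ρ_b = (1−phi)ρ_g + phi·ρ_f = 0.7124×2.73 + 0.2876×1.08
       = 1.945 + 0.311 = 2.256 g/cm³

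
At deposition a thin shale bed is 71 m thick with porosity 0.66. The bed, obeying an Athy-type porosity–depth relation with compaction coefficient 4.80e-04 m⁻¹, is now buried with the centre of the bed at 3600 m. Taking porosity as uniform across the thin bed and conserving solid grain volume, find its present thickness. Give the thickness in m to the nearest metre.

Working in km (1 km = 1000 m; k in km⁻¹ = k in m⁻¹ × 1000):
Porosity at 3.6 km: n = 0.66·exp(−0.48×3.6) = 0.1172
Solid-volume conservation: h(1−n) = h₀(1−n₀) ⇒ h = h₀·(1−n₀)/(1−n)
h = 0.071 × (1 − 0.66)/(1 − 0.1172) = 0.071 × 0.3852 = 0.0273 km

27 m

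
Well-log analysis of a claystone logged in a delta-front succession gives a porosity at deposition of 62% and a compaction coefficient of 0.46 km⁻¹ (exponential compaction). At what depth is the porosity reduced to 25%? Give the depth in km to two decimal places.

Invert Athy's law: d = ln(φ₀/φ) / c
d = ln(0.62/0.25) / 0.46 = ln(2.48) / 0.46 = 0.9083 / 0.46 = 1.974 km

1.97 km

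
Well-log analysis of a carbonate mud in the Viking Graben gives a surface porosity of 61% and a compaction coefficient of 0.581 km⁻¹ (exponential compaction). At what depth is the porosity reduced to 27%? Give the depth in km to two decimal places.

Invert Athy's law: z = ln(φ₀/φ) / c
z = ln(0.61/0.27) / 0.581 = ln(2.259) / 0.581 = 0.8150 / 0.581 = 1.403 km

1.40 km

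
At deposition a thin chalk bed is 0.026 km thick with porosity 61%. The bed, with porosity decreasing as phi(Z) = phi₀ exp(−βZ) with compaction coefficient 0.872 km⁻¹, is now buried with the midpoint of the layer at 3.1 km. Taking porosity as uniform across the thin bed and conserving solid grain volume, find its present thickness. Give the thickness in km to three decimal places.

0.011 km

Porosity at 3.1 km: phi = 0.61·exp(−0.872×3.1) = 0.0409
Solid-volume conservation: h(1−phi) = h₀(1−phi₀) ⇒ h = h₀·(1−phi₀)/(1−phi)
h = 0.026 × (1 − 0.61)/(1 − 0.0409) = 0.026 × 0.4066 = 0.0106 km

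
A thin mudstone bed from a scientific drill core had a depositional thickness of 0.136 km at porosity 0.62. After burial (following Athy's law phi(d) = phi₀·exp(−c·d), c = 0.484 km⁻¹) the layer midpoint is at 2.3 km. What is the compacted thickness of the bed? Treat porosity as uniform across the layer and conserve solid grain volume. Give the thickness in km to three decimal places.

Porosity at 2.3 km: phi = 0.62·exp(−0.484×2.3) = 0.2037
Solid-volume conservation: h(1−phi) = h₀(1−phi₀) ⇒ h = h₀·(1−phi₀)/(1−phi)
h = 0.136 × (1 − 0.62)/(1 − 0.2037) = 0.136 × 0.4772 = 0.0649 km

0.065 km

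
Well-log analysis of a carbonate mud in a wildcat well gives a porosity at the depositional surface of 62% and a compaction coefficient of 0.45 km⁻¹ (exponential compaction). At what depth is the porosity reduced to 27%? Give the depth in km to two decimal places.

1.85 km

Invert Athy's law: d = ln(phi₀/phi) / β
d = ln(0.62/0.27) / 0.45 = ln(2.296) / 0.45 = 0.8313 / 0.45 = 1.847 km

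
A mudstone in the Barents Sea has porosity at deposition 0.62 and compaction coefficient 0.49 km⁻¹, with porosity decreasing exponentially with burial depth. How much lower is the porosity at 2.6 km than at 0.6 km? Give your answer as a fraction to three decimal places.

n(0.6) = 0.62·e^(−0.49×0.6) = 0.4621
n(2.6) = 0.62·e^(−0.49×2.6) = 0.1734
Δn = 0.4621 − 0.1734 = 0.2887

0.289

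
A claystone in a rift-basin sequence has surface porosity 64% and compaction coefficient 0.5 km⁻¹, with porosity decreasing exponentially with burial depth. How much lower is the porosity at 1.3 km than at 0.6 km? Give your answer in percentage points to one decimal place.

phi(0.6) = 0.64·e^(−0.5×0.6) = 0.4741
phi(1.3) = 0.64·e^(−0.5×1.3) = 0.3341
Δphi = 0.4741 − 0.3341 = 0.1400

14.0 percentage points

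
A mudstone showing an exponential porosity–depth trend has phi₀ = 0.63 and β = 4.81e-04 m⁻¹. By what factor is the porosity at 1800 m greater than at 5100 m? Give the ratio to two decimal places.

Working in km (1 km = 1000 m; β in km⁻¹ = β in m⁻¹ × 1000):
phi(Z₁)/phi(Z₂) = e^(−β·Z₁)/e^(−β·Z₂) = e^{β(Z₂−Z₁)}
= exp(0.481 × 3.3) = exp(1.587) = 4.8905

4.89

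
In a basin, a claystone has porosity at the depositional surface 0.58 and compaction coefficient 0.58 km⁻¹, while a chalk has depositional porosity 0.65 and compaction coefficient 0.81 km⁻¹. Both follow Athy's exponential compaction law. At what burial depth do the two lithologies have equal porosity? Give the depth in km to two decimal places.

0.50 km

Set n₀ₐ e^(−kₐz) = n₀ᵦ e^(−kᵦz) ⇒ ln(n₀ₐ/n₀ᵦ) = (kₐ − kᵦ)·z
z = ln(0.58/0.65) / (0.58 − 0.81) = -0.1139 / -0.23 = 0.495 km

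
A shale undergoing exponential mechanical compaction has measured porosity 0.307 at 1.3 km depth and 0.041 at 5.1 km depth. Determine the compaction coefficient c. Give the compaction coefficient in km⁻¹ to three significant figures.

0.530 km⁻¹

Athy: φ(z) = φ₀ e^(−cz) ⇒ φ₁/φ₂ = e^{c(z₂−z₁)} ⇒ c = ln(φ₁/φ₂)/(z₂−z₁)
c = ln(0.307/0.041) / (5.1 − 1.3) = ln(7.488) / 3.8 = 2.0133 / 3.8 = 0.5298 km⁻¹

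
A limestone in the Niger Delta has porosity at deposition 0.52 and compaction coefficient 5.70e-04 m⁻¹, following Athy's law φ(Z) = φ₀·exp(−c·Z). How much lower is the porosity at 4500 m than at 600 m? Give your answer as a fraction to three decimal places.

0.329

Working in km (1 km = 1000 m; c in km⁻¹ = c in m⁻¹ × 1000):
φ(0.6) = 0.52·e^(−0.57×0.6) = 0.3694
φ(4.5) = 0.52·e^(−0.57×4.5) = 0.0400
Δφ = 0.3694 − 0.0400 = 0.3294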